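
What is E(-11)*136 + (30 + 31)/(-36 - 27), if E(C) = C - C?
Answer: -61/63 ≈ -0.96825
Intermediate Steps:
E(C) = 0
E(-11)*136 + (30 + 31)/(-36 - 27) = 0*136 + (30 + 31)/(-36 - 27) = 0 + 61/(-63) = 0 + 61*(-1/63) = 0 - 61/63 = -61/63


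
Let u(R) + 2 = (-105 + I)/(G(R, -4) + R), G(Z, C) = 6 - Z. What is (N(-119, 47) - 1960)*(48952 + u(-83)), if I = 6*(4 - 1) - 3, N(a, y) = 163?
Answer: -87936195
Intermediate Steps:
I = 15 (I = 6*3 - 3 = 18 - 3 = 15)
u(R) = -17 (u(R) = -2 + (-105 + 15)/((6 - R) + R) = -2 - 90/6 = -2 - 90*1/6 = -2 - 15 = -17)
(N(-119, 47) - 1960)*(48952 + u(-83)) = (163 - 1960)*(48952 - 17) = -1797*48935 = -87936195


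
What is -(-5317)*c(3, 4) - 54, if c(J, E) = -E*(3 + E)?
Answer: -148930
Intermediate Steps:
c(J, E) = -E*(3 + E)
-(-5317)*c(3, 4) - 54 = -(-5317)*(-1*4*(3 + 4)) - 54 = -(-5317)*(-1*4*7) - 54 = -(-5317)*(-28) - 54 = -409*364 - 54 = -148876 - 54 = -148930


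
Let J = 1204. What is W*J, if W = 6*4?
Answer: 28896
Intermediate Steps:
W = 24
W*J = 24*1204 = 28896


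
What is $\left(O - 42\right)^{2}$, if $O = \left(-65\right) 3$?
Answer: $56169$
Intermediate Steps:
$O = -195$
$\left(O - 42\right)^{2} = \left(-195 - 42\right)^{2} = \left(-237\right)^{2} = 56169$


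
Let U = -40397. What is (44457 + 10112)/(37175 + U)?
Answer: -54569/3222 ≈ -16.936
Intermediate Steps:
(44457 + 10112)/(37175 + U) = (44457 + 10112)/(37175 - 40397) = 54569/(-3222) = 54569*(-1/3222) = -54569/3222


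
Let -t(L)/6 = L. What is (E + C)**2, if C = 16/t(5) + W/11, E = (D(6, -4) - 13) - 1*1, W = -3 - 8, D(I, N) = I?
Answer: 20449/225 ≈ 90.884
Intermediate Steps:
W = -11
t(L) = -6*L
E = -8 (E = (6 - 13) - 1*1 = -7 - 1 = -8)
C = -23/15 (C = 16/((-6*5)) - 11/11 = 16/(-30) - 11*1/11 = 16*(-1/30) - 1 = -8/15 - 1 = -23/15 ≈ -1.5333)
(E + C)**2 = (-8 - 23/15)**2 = (-143/15)**2 = 20449/225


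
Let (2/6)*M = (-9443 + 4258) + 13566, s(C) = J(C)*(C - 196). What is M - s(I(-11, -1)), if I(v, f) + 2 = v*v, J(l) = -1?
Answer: 25066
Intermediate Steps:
I(v, f) = -2 + v² (I(v, f) = -2 + v*v = -2 + v²)
s(C) = 196 - C (s(C) = -(C - 196) = -(-196 + C) = 196 - C)
M = 25143 (M = 3*((-9443 + 4258) + 13566) = 3*(-5185 + 13566) = 3*8381 = 25143)
M - s(I(-11, -1)) = 25143 - (196 - (-2 + (-11)²)) = 25143 - (196 - (-2 + 121)) = 25143 - (196 - 1*119) = 25143 - (196 - 119) = 25143 - 1*77 = 25143 - 77 = 25066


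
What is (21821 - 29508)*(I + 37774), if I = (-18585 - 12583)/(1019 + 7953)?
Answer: -651237182230/2243 ≈ -2.9034e+8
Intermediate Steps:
I = -7792/2243 (I = -31168/8972 = -31168*1/8972 = -7792/2243 ≈ -3.4739)
(21821 - 29508)*(I + 37774) = (21821 - 29508)*(-7792/2243 + 37774) = -7687*84719290/2243 = -651237182230/2243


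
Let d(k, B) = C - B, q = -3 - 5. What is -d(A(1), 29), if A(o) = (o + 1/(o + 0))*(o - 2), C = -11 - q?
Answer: 32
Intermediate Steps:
q = -8
C = -3 (C = -11 - 1*(-8) = -11 + 8 = -3)
A(o) = (-2 + o)*(o + 1/o) (A(o) = (o + 1/o)*(-2 + o) = (-2 + o)*(o + 1/o))
d(k, B) = -3 - B
-d(A(1), 29) = -(-3 - 1*29) = -(-3 - 29) = -1*(-32) = 32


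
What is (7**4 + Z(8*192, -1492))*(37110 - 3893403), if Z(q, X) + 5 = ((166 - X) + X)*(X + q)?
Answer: -37406042100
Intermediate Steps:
Z(q, X) = -5 + 166*X + 166*q (Z(q, X) = -5 + ((166 - X) + X)*(X + q) = -5 + 166*(X + q) = -5 + (166*X + 166*q) = -5 + 166*X + 166*q)
(7**4 + Z(8*192, -1492))*(37110 - 3893403) = (7**4 + (-5 + 166*(-1492) + 166*(8*192)))*(37110 - 3893403) = (2401 + (-5 - 247672 + 166*1536))*(-3856293) = (2401 + (-5 - 247672 + 254976))*(-3856293) = (2401 + 7299)*(-3856293) = 9700*(-3856293) = -37406042100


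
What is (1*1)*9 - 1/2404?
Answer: 21635/2404 ≈ 8.9996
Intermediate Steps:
(1*1)*9 - 1/2404 = 1*9 - 1*1/2404 = 9 - 1/2404 = 21635/2404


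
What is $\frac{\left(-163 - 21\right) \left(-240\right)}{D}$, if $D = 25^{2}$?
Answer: $\frac{8832}{125} \approx 70.656$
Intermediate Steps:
$D = 625$
$\frac{\left(-163 - 21\right) \left(-240\right)}{D} = \frac{\left(-163 - 21\right) \left(-240\right)}{625} = \left(-184\right) \left(-240\right) \frac{1}{625} = 44160 \cdot \frac{1}{625} = \frac{8832}{125}$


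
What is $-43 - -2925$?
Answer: $2882$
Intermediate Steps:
$-43 - -2925 = -43 + 2925 = 2882$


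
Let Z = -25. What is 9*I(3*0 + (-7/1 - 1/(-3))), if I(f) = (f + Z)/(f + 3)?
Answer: 855/11 ≈ 77.727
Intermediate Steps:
I(f) = (-25 + f)/(3 + f) (I(f) = (f - 25)/(f + 3) = (-25 + f)/(3 + f))
9*I(3*0 + (-7/1 - 1/(-3))) = 9*((-25 + (3*0 + (-7/1 - 1/(-3))))/(3 + (3*0 + (-7/1 - 1/(-3))))) = 9*((-25 + (0 + (-7*1 - 1*(-⅓))))/(3 + (0 + (-7*1 - 1*(-⅓))))) = 9*((-25 + (0 + (-7 + ⅓)))/(3 + (0 + (-7 + ⅓)))) = 9*((-25 + (0 - 20/3))/(3 + (0 - 20/3))) = 9*((-25 - 20/3)/(3 - 20/3)) = 9*(-95/3/(-11/3)) = 9*(-3/11*(-95/3)) = 9*(95/11) = 855/11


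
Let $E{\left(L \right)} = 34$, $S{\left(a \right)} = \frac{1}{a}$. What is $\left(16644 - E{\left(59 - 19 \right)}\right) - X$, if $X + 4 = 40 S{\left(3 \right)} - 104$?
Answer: $\frac{50114}{3} \approx 16705.0$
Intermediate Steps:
$X = - \frac{284}{3}$ ($X = -4 - \left(104 - \frac{40}{3}\right) = -4 + \left(40 \cdot \frac{1}{3} - 104\right) = -4 + \left(\frac{40}{3} - 104\right) = -4 - \frac{272}{3} = - \frac{284}{3} \approx -94.667$)
$\left(16644 - E{\left(59 - 19 \right)}\right) - X = \left(16644 - 34\right) - - \frac{284}{3} = \left(16644 - 34\right) + \frac{284}{3} = 16610 + \frac{284}{3} = \frac{50114}{3}$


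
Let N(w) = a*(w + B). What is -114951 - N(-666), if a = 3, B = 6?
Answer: -112971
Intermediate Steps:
N(w) = 18 + 3*w (N(w) = 3*(w + 6) = 3*(6 + w) = 18 + 3*w)
-114951 - N(-666) = -114951 - (18 + 3*(-666)) = -114951 - (18 - 1998) = -114951 - 1*(-1980) = -114951 + 1980 = -112971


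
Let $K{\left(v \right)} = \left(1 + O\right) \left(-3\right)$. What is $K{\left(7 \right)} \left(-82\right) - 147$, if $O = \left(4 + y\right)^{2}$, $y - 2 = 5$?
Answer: $29865$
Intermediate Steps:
$y = 7$ ($y = 2 + 5 = 7$)
$O = 121$ ($O = \left(4 + 7\right)^{2} = 11^{2} = 121$)
$K{\left(v \right)} = -366$ ($K{\left(v \right)} = \left(1 + 121\right) \left(-3\right) = 122 \left(-3\right) = -366$)
$K{\left(7 \right)} \left(-82\right) - 147 = \left(-366\right) \left(-82\right) - 147 = 30012 - 147 = 29865$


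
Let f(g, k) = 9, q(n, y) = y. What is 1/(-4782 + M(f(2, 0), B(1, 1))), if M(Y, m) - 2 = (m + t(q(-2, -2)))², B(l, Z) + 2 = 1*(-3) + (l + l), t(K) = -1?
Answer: -1/4764 ≈ -0.00020991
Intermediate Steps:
B(l, Z) = -5 + 2*l (B(l, Z) = -2 + (1*(-3) + (l + l)) = -2 + (-3 + 2*l) = -5 + 2*l)
M(Y, m) = 2 + (-1 + m)² (M(Y, m) = 2 + (m - 1)² = 2 + (-1 + m)²)
1/(-4782 + M(f(2, 0), B(1, 1))) = 1/(-4782 + (2 + (-1 + (-5 + 2*1))²)) = 1/(-4782 + (2 + (-1 + (-5 + 2))²)) = 1/(-4782 + (2 + (-1 - 3)²)) = 1/(-4782 + (2 + (-4)²)) = 1/(-4782 + (2 + 16)) = 1/(-4782 + 18) = 1/(-4764) = -1/4764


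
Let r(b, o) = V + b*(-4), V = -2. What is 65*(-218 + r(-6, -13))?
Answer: -12740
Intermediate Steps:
r(b, o) = -2 - 4*b (r(b, o) = -2 + b*(-4) = -2 - 4*b)
65*(-218 + r(-6, -13)) = 65*(-218 + (-2 - 4*(-6))) = 65*(-218 + (-2 + 24)) = 65*(-218 + 22) = 65*(-196) = -12740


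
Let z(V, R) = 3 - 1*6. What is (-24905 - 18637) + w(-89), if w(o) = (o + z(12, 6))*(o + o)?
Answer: -27166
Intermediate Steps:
z(V, R) = -3 (z(V, R) = 3 - 6 = -3)
w(o) = 2*o*(-3 + o) (w(o) = (o - 3)*(o + o) = (-3 + o)*(2*o) = 2*o*(-3 + o))
(-24905 - 18637) + w(-89) = (-24905 - 18637) + 2*(-89)*(-3 - 89) = -43542 + 2*(-89)*(-92) = -43542 + 16376 = -27166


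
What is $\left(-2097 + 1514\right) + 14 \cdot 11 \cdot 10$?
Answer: $957$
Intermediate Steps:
$\left(-2097 + 1514\right) + 14 \cdot 11 \cdot 10 = -583 + 154 \cdot 10 = -583 + 1540 = 957$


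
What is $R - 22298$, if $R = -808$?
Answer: $-23106$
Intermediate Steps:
$R - 22298 = -808 - 22298 = -23106$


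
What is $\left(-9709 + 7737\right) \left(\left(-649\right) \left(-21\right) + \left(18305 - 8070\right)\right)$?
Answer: $-47059808$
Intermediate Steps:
$\left(-9709 + 7737\right) \left(\left(-649\right) \left(-21\right) + \left(18305 - 8070\right)\right) = - 1972 \left(13629 + \left(18305 - 8070\right)\right) = - 1972 \left(13629 + 10235\right) = \left(-1972\right) 23864 = -47059808$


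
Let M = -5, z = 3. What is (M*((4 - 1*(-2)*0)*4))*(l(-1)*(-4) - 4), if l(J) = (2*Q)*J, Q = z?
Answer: -1600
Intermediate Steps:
Q = 3
l(J) = 6*J (l(J) = (2*3)*J = 6*J)
(M*((4 - 1*(-2)*0)*4))*(l(-1)*(-4) - 4) = (-5*(4 - 1*(-2)*0)*4)*((6*(-1))*(-4) - 4) = (-5*(4 + 2*0)*4)*(-6*(-4) - 4) = (-5*(4 + 0)*4)*(24 - 4) = -20*4*20 = -5*16*20 = -80*20 = -1600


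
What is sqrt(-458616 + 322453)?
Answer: I*sqrt(136163) ≈ 369.0*I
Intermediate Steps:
sqrt(-458616 + 322453) = sqrt(-136163) = I*sqrt(136163)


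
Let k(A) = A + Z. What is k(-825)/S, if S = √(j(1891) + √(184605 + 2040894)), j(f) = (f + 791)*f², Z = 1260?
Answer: 435/√(9590512842 + √2225499) ≈ 0.0044419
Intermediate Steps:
j(f) = f²*(791 + f) (j(f) = (791 + f)*f² = f²*(791 + f))
k(A) = 1260 + A (k(A) = A + 1260 = 1260 + A)
S = √(9590512842 + √2225499) (S = √(1891²*(791 + 1891) + √(184605 + 2040894)) = √(3575881*2682 + √2225499) = √(9590512842 + √2225499) ≈ 97931.)
k(-825)/S = (1260 - 825)/(√(9590512842 + √2225499)) = 435/√(9590512842 + √2225499)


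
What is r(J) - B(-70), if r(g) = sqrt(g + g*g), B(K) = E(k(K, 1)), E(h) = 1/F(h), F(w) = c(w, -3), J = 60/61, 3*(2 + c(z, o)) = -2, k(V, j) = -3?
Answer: 3/8 + 22*sqrt(15)/61 ≈ 1.7718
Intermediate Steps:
c(z, o) = -8/3 (c(z, o) = -2 + (1/3)*(-2) = -2 - 2/3 = -8/3)
J = 60/61 (J = 60*(1/61) = 60/61 ≈ 0.98361)
F(w) = -8/3
E(h) = -3/8 (E(h) = 1/(-8/3) = -3/8)
B(K) = -3/8
r(g) = sqrt(g + g**2)
r(J) - B(-70) = sqrt(60*(1 + 60/61)/61) - 1*(-3/8) = sqrt((60/61)*(121/61)) + 3/8 = sqrt(7260/3721) + 3/8 = 22*sqrt(15)/61 + 3/8 = 3/8 + 22*sqrt(15)/61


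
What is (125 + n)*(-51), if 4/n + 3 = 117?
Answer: -121159/19 ≈ -6376.8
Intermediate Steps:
n = 2/57 (n = 4/(-3 + 117) = 4/114 = 4*(1/114) = 2/57 ≈ 0.035088)
(125 + n)*(-51) = (125 + 2/57)*(-51) = (7127/57)*(-51) = -121159/19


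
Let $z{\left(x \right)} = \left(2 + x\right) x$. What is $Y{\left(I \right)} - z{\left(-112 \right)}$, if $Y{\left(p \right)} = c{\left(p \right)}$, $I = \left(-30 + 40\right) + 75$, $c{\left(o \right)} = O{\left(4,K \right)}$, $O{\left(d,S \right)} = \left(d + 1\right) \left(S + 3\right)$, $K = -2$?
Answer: $-12315$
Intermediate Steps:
$O{\left(d,S \right)} = \left(1 + d\right) \left(3 + S\right)$
$c{\left(o \right)} = 5$ ($c{\left(o \right)} = 3 - 2 + 3 \cdot 4 - 8 = 3 - 2 + 12 - 8 = 5$)
$I = 85$ ($I = 10 + 75 = 85$)
$z{\left(x \right)} = x \left(2 + x\right)$
$Y{\left(p \right)} = 5$
$Y{\left(I \right)} - z{\left(-112 \right)} = 5 - - 112 \left(2 - 112\right) = 5 - \left(-112\right) \left(-110\right) = 5 - 12320 = -12315$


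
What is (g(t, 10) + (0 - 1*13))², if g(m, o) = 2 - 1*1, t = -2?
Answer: 144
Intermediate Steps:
g(m, o) = 1 (g(m, o) = 2 - 1 = 1)
(g(t, 10) + (0 - 1*13))² = (1 + (0 - 1*13))² = (1 + (0 - 13))² = (1 - 13)² = (-12)² = 144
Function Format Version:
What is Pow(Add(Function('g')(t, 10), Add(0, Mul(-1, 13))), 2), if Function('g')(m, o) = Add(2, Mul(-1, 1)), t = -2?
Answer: 144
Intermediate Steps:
Function('g')(m, o) = 1 (Function('g')(m, o) = Add(2, -1) = 1)
Pow(Add(Function('g')(t, 10), Add(0, Mul(-1, 13))), 2) = Pow(Add(1, Add(0, Mul(-1, 13))), 2) = Pow(Add(1, Add(0, -13)), 2) = Pow(Add(1, -13), 2) = Pow(-12, 2) = 144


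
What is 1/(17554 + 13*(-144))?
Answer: 1/15682 ≈ 6.3767e-5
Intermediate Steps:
1/(17554 + 13*(-144)) = 1/(17554 - 1872) = 1/15682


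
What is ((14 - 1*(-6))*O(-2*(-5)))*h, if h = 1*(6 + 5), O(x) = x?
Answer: 2200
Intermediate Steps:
h = 11 (h = 1*11 = 11)
((14 - 1*(-6))*O(-2*(-5)))*h = ((14 - 1*(-6))*(-2*(-5)))*11 = ((14 + 6)*10)*11 = (20*10)*11 = 200*11 = 2200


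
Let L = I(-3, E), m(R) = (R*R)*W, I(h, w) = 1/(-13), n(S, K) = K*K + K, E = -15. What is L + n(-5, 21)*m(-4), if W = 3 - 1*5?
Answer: -192193/13 ≈ -14784.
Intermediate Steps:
W = -2 (W = 3 - 5 = -2)
n(S, K) = K + K² (n(S, K) = K² + K = K + K²)
I(h, w) = -1/13
m(R) = -2*R² (m(R) = (R*R)*(-2) = R²*(-2) = -2*R²)
L = -1/13 ≈ -0.076923
L + n(-5, 21)*m(-4) = -1/13 + (21*(1 + 21))*(-2*(-4)²) = -1/13 + (21*22)*(-2*16) = -1/13 + 462*(-32) = -1/13 - 14784 = -192193/13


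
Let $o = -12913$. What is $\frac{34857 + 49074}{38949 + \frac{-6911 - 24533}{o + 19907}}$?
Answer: $\frac{293506707}{136188931} \approx 2.1551$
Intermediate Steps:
$\frac{34857 + 49074}{38949 + \frac{-6911 - 24533}{o + 19907}} = \frac{34857 + 49074}{38949 + \frac{-6911 - 24533}{-12913 + 19907}} = \frac{83931}{38949 - \frac{31444}{6994}} = \frac{83931}{38949 - \frac{15722}{3497}} = \frac{83931}{\frac{136188931}{3497}} = 83931 \cdot \frac{3497}{136188931} = \frac{293506707}{136188931}$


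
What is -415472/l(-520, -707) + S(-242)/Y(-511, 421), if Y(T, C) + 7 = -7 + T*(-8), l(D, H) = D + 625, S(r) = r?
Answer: -40301389/10185 ≈ -3956.9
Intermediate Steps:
l(D, H) = 625 + D
Y(T, C) = -14 - 8*T (Y(T, C) = -7 + (-7 + T*(-8)) = -7 + (-7 - 8*T) = -14 - 8*T)
-415472/l(-520, -707) + S(-242)/Y(-511, 421) = -415472/(625 - 520) - 242/(-14 - 8*(-511)) = -415472/105 - 242/(-14 + 4088) = -415472*1/105 - 242/4074 = -415472/105 - 242*1/4074 = -415472/105 - 121/2037 = -40301389/10185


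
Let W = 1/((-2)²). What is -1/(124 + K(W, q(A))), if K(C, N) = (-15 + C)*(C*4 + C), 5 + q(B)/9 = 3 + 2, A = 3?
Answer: -16/1689 ≈ -0.0094731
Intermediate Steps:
q(B) = 0 (q(B) = -45 + 9*(3 + 2) = -45 + 9*5 = -45 + 45 = 0)
W = ¼ (W = 1/4 = ¼ ≈ 0.25000)
K(C, N) = 5*C*(-15 + C) (K(C, N) = (-15 + C)*(4*C + C) = (-15 + C)*(5*C) = 5*C*(-15 + C))
-1/(124 + K(W, q(A))) = -1/(124 + 5*(¼)*(-15 + ¼)) = -1/(124 + 5*(¼)*(-59/4)) = -1/(124 - 295/16) = -1/1689/16 = -1*16/1689 = -16/1689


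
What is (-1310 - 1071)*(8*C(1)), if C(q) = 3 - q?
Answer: -38096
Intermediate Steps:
(-1310 - 1071)*(8*C(1)) = (-1310 - 1071)*(8*(3 - 1*1)) = -19048*(3 - 1) = -19048*2 = -2381*16 = -38096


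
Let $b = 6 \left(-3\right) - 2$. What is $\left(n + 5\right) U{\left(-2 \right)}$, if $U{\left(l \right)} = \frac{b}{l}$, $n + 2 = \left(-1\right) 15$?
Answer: $-120$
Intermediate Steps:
$n = -17$ ($n = -2 - 15 = -17$)
$b = -20$ ($b = -18 - 2 = -20$)
$U{\left(l \right)} = - \frac{20}{l}$
$\left(n + 5\right) U{\left(-2 \right)} = \left(-17 + 5\right) \left(- \frac{20}{-2}\right) = - 12 \left(\left(-20\right) \left(- \frac{1}{2}\right)\right) = \left(-12\right) 10 = -120$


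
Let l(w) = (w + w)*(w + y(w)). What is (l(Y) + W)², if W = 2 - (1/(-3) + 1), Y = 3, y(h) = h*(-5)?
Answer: 44944/9 ≈ 4993.8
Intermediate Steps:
y(h) = -5*h
l(w) = -8*w² (l(w) = (w + w)*(w - 5*w) = (2*w)*(-4*w) = -8*w²)
W = 4/3 (W = 2 - (-⅓ + 1) = 2 - 1*⅔ = 2 - ⅔ = 4/3 ≈ 1.3333)
(l(Y) + W)² = (-8*3² + 4/3)² = (-8*9 + 4/3)² = (-72 + 4/3)² = (-212/3)² = 44944/9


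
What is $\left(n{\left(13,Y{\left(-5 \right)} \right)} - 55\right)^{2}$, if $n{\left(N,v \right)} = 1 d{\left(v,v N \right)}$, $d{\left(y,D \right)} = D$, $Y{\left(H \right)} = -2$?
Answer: $6561$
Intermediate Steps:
$n{\left(N,v \right)} = N v$ ($n{\left(N,v \right)} = 1 v N = 1 N v = N v$)
$\left(n{\left(13,Y{\left(-5 \right)} \right)} - 55\right)^{2} = \left(13 \left(-2\right) - 55\right)^{2} = \left(-26 - 55\right)^{2} = \left(-81\right)^{2} = 6561$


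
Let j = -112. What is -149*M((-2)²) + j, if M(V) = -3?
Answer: 335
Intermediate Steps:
-149*M((-2)²) + j = -149*(-3) - 112 = 447 - 112 = 335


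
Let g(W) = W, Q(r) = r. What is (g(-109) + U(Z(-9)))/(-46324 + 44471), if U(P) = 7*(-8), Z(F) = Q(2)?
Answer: 165/1853 ≈ 0.089045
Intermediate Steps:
Z(F) = 2
U(P) = -56
(g(-109) + U(Z(-9)))/(-46324 + 44471) = (-109 - 56)/(-46324 + 44471) = -165/(-1853) = -165*(-1/1853) = 165/1853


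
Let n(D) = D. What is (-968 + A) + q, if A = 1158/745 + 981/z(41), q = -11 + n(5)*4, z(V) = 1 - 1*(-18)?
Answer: -12821798/14155 ≈ -905.81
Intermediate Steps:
z(V) = 19 (z(V) = 1 + 18 = 19)
q = 9 (q = -11 + 5*4 = -11 + 20 = 9)
A = 752847/14155 (A = 1158/745 + 981/19 = 752847/14155 ≈ 53.186)
(-968 + A) + q = (-968 + 752847/14155) + 9 = -12949193/14155 + 9 = -12821798/14155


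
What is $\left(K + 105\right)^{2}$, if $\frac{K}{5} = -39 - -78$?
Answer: $90000$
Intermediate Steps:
$K = 195$ ($K = 5 \left(-39 - -78\right) = 5 \left(-39 + 78\right) = 5 \cdot 39 = 195$)
$\left(K + 105\right)^{2} = \left(195 + 105\right)^{2} = 300^{2} = 90000$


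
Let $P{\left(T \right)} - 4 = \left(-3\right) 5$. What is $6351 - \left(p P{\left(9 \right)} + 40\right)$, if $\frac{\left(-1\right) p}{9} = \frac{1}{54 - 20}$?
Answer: $\frac{214475}{34} \approx 6308.1$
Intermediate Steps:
$P{\left(T \right)} = -11$ ($P{\left(T \right)} = 4 - 15 = -11$)
$p = - \frac{9}{34}$ ($p = - \frac{9}{54 - 20} = - \frac{9}{34} \approx -0.26471$)
$6351 - \left(p P{\left(9 \right)} + 40\right) = 6351 - \left(\left(- \frac{9}{34}\right) \left(-11\right) + 40\right) = 6351 - \left(\frac{99}{34} + 40\right) = 6351 - \frac{1459}{34} = \frac{214475}{34}$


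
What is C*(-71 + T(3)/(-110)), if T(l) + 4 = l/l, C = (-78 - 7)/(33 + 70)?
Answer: 132719/2266 ≈ 58.570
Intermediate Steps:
C = -85/103 ≈ -0.82524
T(l) = -3 (T(l) = -4 + l/l = -4 + 1 = -3)
C*(-71 + T(3)/(-110)) = -85*(-71 - 3/(-110))/103 = -85*(-71 - 3*(-1/110))/103 = -85*(-71 + 3/110)/103 = -85/103*(-7807/110) = 132719/2266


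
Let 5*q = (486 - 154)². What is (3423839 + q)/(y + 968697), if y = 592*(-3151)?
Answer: -17229419/4483475 ≈ -3.8429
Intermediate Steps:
y = -1865392
q = 110224/5 (q = (486 - 154)²/5 = (⅕)*332² = (⅕)*110224 = 110224/5 ≈ 22045.)
(3423839 + q)/(y + 968697) = (3423839 + 110224/5)/(-1865392 + 968697) = (17229419/5)/(-896695) = (17229419/5)*(-1/896695) = -17229419/4483475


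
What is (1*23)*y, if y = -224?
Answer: -5152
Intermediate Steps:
(1*23)*y = (1*23)*(-224) = 23*(-224) = -5152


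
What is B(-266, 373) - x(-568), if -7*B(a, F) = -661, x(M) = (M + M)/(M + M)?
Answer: 654/7 ≈ 93.429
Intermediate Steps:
x(M) = 1 (x(M) = (2*M)/((2*M)) = (2*M)*(1/(2*M)) = 1)
B(a, F) = 661/7 (B(a, F) = -⅐*(-661) = 661/7)
B(-266, 373) - x(-568) = 661/7 - 1*1 = 661/7 - 1 = 654/7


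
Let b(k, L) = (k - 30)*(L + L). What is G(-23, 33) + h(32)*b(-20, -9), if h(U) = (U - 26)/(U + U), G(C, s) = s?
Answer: 939/8 ≈ 117.38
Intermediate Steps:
b(k, L) = 2*L*(-30 + k) (b(k, L) = (-30 + k)*(2*L) = 2*L*(-30 + k))
h(U) = (-26 + U)/(2*U) (h(U) = (-26 + U)/((2*U)) = (-26 + U)*(1/(2*U)) = (-26 + U)/(2*U))
G(-23, 33) + h(32)*b(-20, -9) = 33 + ((½)*(-26 + 32)/32)*(2*(-9)*(-30 - 20)) = 33 + ((½)*(1/32)*6)*(2*(-9)*(-50)) = 33 + (3/32)*900 = 33 + 675/8 = 939/8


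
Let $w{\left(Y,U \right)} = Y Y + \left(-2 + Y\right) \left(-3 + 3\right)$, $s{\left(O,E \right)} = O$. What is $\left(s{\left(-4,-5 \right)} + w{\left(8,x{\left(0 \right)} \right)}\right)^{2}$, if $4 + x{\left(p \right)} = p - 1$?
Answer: $3600$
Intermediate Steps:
$x{\left(p \right)} = -5 + p$ ($x{\left(p \right)} = -4 + \left(p - 1\right) = -4 + \left(-1 + p\right) = -5 + p$)
$w{\left(Y,U \right)} = Y^{2}$ ($w{\left(Y,U \right)} = Y^{2} + \left(-2 + Y\right) 0 = Y^{2} + 0 = Y^{2}$)
$\left(s{\left(-4,-5 \right)} + w{\left(8,x{\left(0 \right)} \right)}\right)^{2} = \left(-4 + 8^{2}\right)^{2} = \left(-4 + 64\right)^{2} = 60^{2} = 3600$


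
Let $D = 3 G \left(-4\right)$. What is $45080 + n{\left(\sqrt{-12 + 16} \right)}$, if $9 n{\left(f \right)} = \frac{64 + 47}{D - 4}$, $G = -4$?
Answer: $\frac{5950597}{132} \approx 45080.0$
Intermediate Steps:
$D = 48$ ($D = 3 \left(-4\right) \left(-4\right) = \left(-12\right) \left(-4\right) = 48$)
$n{\left(f \right)} = \frac{37}{132}$ ($n{\left(f \right)} = \frac{\left(64 + 47\right) \frac{1}{48 - 4}}{9} = \frac{111 \cdot \frac{1}{44}}{9} = \frac{1}{9} \cdot \frac{111}{44} = \frac{37}{132}$)
$45080 + n{\left(\sqrt{-12 + 16} \right)} = 45080 + \frac{37}{132} = \frac{5950597}{132}$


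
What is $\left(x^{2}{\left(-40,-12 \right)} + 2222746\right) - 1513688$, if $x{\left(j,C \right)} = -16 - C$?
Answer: $709074$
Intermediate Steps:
$\left(x^{2}{\left(-40,-12 \right)} + 2222746\right) - 1513688 = \left(\left(-16 - -12\right)^{2} + 2222746\right) - 1513688 = \left(\left(-16 + 12\right)^{2} + 2222746\right) - 1513688 = \left(\left(-4\right)^{2} + 2222746\right) - 1513688 = \left(16 + 2222746\right) - 1513688 = 2222762 - 1513688 = 709074$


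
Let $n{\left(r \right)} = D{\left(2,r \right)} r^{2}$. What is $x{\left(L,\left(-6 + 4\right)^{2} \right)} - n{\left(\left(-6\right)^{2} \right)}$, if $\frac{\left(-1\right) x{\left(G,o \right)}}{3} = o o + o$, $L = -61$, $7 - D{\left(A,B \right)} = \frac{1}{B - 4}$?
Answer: $- \frac{18183}{2} \approx -9091.5$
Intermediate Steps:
$D{\left(A,B \right)} = 7 - \frac{1}{-4 + B}$ ($D{\left(A,B \right)} = 7 - \frac{1}{B - 4} = 7 - \frac{1}{-4 + B}$)
$n{\left(r \right)} = \frac{r^{2} \left(-29 + 7 r\right)}{-4 + r}$ ($n{\left(r \right)} = \frac{-29 + 7 r}{-4 + r} r^{2} = \frac{r^{2} \left(-29 + 7 r\right)}{-4 + r}$)
$x{\left(G,o \right)} = - 3 o - 3 o^{2}$ ($x{\left(G,o \right)} = - 3 \left(o o + o\right) = - 3 \left(o^{2} + o\right) = - 3 \left(o + o^{2}\right) = - 3 o - 3 o^{2}$)
$x{\left(L,\left(-6 + 4\right)^{2} \right)} - n{\left(\left(-6\right)^{2} \right)} = - 3 \left(-6 + 4\right)^{2} \left(1 + \left(-6 + 4\right)^{2}\right) - \frac{\left(\left(-6\right)^{2}\right)^{2} \left(-29 + 7 \left(-6\right)^{2}\right)}{-4 + \left(-6\right)^{2}} = - 3 \left(-2\right)^{2} \left(1 + \left(-2\right)^{2}\right) - \frac{36^{2} \left(-29 + 7 \cdot 36\right)}{-4 + 36} = \left(-3\right) 4 \left(1 + 4\right) - \frac{1296 \left(-29 + 252\right)}{32} = \left(-3\right) 4 \cdot 5 - 1296 \cdot \frac{1}{32} \cdot 223 = -60 - \frac{18063}{2} = - \frac{18183}{2}$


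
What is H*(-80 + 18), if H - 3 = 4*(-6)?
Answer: 1302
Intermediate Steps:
H = -21 (H = 3 + 4*(-6) = 3 - 24 = -21)
H*(-80 + 18) = -21*(-80 + 18) = -21*(-62) = 1302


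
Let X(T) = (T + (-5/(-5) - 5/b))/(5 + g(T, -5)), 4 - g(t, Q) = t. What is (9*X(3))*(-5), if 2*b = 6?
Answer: -35/2 ≈ -17.500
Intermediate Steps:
b = 3 (b = (½)*6 = 3)
g(t, Q) = 4 - t
X(T) = (-⅔ + T)/(9 - T) (X(T) = (T + (-5/(-5) - 5/3))/(5 + (4 - T)) = (T + (-5*(-⅕) - 5*⅓))/(9 - T) = (T + (1 - 5/3))/(9 - T) = (T - ⅔)/(9 - T) = (-⅔ + T)/(9 - T))
(9*X(3))*(-5) = (9*((⅔ - 1*3)/(-9 + 3)))*(-5) = (9*((⅔ - 3)/(-6)))*(-5) = (9*(-⅙*(-7/3)))*(-5) = (9*(7/18))*(-5) = (7/2)*(-5) = -35/2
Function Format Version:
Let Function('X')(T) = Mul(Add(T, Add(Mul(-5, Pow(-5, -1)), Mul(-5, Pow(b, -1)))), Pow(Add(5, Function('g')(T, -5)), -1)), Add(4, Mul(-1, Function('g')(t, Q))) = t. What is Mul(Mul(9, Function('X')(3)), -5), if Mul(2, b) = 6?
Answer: Rational(-35, 2) ≈ -17.500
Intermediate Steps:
b = 3 (b = Mul(Rational(1, 2), 6) = 3)
Function('g')(t, Q) = Add(4, Mul(-1, t))
Function('X')(T) = Mul(Pow(Add(9, Mul(-1, T)), -1), Add(Rational(-2, 3), T)) (Function('X')(T) = Mul(Add(T, Add(Mul(-5, Pow(-5, -1)), Mul(-5, Pow(3, -1)))), Pow(Add(5, Add(4, Mul(-1, T))), -1)) = Mul(Add(T, Add(Mul(-5, Rational(-1, 5)), Mul(-5, Rational(1, 3)))), Pow(Add(9, Mul(-1, T)), -1)) = Mul(Add(T, Add(1, Rational(-5, 3))), Pow(Add(9, Mul(-1, T)), -1)) = Mul(Add(T, Rational(-2, 3)), Pow(Add(9, Mul(-1, T)), -1)) = Mul(Add(Rational(-2, 3), T), Pow(Add(9, Mul(-1, T)), -1)) = Mul(Pow(Add(9, Mul(-1, T)), -1), Add(Rational(-2, 3), T)))
Mul(Mul(9, Function('X')(3)), -5) = Mul(Mul(9, Mul(Pow(Add(-9, 3), -1), Add(Rational(2, 3), Mul(-1, 3)))), -5) = Mul(Mul(9, Mul(Pow(-6, -1), Add(Rational(2, 3), -3))), -5) = Mul(Mul(9, Mul(Rational(-1, 6), Rational(-7, 3))), -5) = Mul(Mul(9, Rational(7, 18)), -5) = Mul(Rational(7, 2), -5) = Rational(-35, 2)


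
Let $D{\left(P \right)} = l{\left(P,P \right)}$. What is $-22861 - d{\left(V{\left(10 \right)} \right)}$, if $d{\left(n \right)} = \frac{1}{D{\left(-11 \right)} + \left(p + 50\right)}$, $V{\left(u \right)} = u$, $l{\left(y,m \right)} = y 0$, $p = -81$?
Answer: $- \frac{708690}{31} \approx -22861.0$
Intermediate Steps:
$l{\left(y,m \right)} = 0$
$D{\left(P \right)} = 0$
$d{\left(n \right)} = - \frac{1}{31}$ ($d{\left(n \right)} = \frac{1}{0 + \left(-81 + 50\right)} = \frac{1}{0 - 31} = \frac{1}{-31} = - \frac{1}{31}$)
$-22861 - d{\left(V{\left(10 \right)} \right)} = -22861 - - \frac{1}{31} = -22861 + \frac{1}{31} = - \frac{708690}{31}$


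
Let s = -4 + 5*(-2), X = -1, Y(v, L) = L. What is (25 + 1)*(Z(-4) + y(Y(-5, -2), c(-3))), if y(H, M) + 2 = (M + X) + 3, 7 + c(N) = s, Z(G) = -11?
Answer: -832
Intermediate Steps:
s = -14 (s = -4 - 10 = -14)
c(N) = -21 (c(N) = -7 - 14 = -21)
y(H, M) = M (y(H, M) = -2 + ((M - 1) + 3) = -2 + ((-1 + M) + 3) = -2 + (2 + M) = M)
(25 + 1)*(Z(-4) + y(Y(-5, -2), c(-3))) = (25 + 1)*(-11 - 21) = 26*(-32) = -832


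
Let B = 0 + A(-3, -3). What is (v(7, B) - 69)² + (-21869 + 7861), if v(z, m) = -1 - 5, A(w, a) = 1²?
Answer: -8383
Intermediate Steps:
A(w, a) = 1
B = 1 (B = 0 + 1 = 1)
v(z, m) = -6
(v(7, B) - 69)² + (-21869 + 7861) = (-6 - 69)² + (-21869 + 7861) = (-75)² - 14008 = 5625 - 14008 = -8383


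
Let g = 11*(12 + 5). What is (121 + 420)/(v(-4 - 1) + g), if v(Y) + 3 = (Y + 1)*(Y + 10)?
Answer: 541/164 ≈ 3.2988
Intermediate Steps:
v(Y) = -3 + (1 + Y)*(10 + Y) (v(Y) = -3 + (Y + 1)*(Y + 10) = -3 + (1 + Y)*(10 + Y))
g = 187 (g = 11*17 = 187)
(121 + 420)/(v(-4 - 1) + g) = (121 + 420)/((7 + (-4 - 1)² + 11*(-4 - 1)) + 187) = 541/((7 + (-5)² + 11*(-5)) + 187) = 541/((7 + 25 - 55) + 187) = 541/(-23 + 187) = 541/164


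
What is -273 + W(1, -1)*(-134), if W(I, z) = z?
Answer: -139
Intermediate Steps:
-273 + W(1, -1)*(-134) = -273 - 1*(-134) = -273 + 134 = -139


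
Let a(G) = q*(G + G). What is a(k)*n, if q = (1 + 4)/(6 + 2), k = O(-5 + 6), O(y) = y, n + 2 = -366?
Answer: -460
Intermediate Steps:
n = -368 (n = -2 - 366 = -368)
k = 1 (k = -5 + 6 = 1)
q = 5/8 ≈ 0.62500
a(G) = 5*G/4 (a(G) = 5*(G + G)/8 = 5*(2*G)/8 = 5*G/4)
a(k)*n = ((5/4)*1)*(-368) = (5/4)*(-368) = -460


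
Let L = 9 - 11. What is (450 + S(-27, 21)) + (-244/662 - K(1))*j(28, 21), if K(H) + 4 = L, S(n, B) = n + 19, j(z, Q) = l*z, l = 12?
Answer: 772606/331 ≈ 2334.2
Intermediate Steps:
j(z, Q) = 12*z
S(n, B) = 19 + n
L = -2
K(H) = -6 (K(H) = -4 - 2 = -6)
(450 + S(-27, 21)) + (-244/662 - K(1))*j(28, 21) = (450 + (19 - 27)) + (-244/662 - 1*(-6))*(12*28) = (450 - 8) + (-244*1/662 + 6)*336 = 442 + (-122/331 + 6)*336 = 442 + (1864/331)*336 = 442 + 626304/331 = 772606/331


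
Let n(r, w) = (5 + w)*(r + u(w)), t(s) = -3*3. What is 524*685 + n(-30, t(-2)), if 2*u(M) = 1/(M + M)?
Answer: 3231541/9 ≈ 3.5906e+5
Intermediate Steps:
u(M) = 1/(4*M) (u(M) = 1/(2*(M + M)) = 1/(2*((2*M))) = (1/(2*M))/2 = 1/(4*M))
t(s) = -9
n(r, w) = (5 + w)*(r + 1/(4*w))
524*685 + n(-30, t(-2)) = 524*685 + (¼ + 5*(-30) + (5/4)/(-9) - 30*(-9)) = 358940 + (¼ - 150 + (5/4)*(-⅑) + 270) = 358940 + (¼ - 150 - 5/36 + 270) = 358940 + 1081/9 = 3231541/9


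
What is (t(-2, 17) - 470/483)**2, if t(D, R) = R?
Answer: 59923081/233289 ≈ 256.86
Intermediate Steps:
(t(-2, 17) - 470/483)**2 = (17 - 470/483)**2 = (7741/483)**2 = 59923081/233289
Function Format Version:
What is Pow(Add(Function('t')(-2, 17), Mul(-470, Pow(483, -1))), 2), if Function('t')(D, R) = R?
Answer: Rational(59923081, 233289) ≈ 256.86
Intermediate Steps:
Pow(Add(Function('t')(-2, 17), Mul(-470, Pow(483, -1))), 2) = Pow(Add(17, Mul(-470, Pow(483, -1))), 2) = Pow(Add(17, Mul(-470, Rational(1, 483))), 2) = Pow(Add(17, Rational(-470, 483)), 2) = Pow(Rational(7741, 483), 2) = Rational(59923081, 233289)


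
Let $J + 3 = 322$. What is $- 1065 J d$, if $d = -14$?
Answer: $4756290$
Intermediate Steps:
$J = 319$ ($J = -3 + 322 = 319$)
$- 1065 J d = \left(-1065\right) 319 \left(-14\right) = \left(-339735\right) \left(-14\right) = 4756290$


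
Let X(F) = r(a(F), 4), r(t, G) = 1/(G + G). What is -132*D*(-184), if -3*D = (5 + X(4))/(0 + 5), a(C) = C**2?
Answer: -41492/5 ≈ -8298.4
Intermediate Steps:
r(t, G) = 1/(2*G)
X(F) = 1/8 (X(F) = (1/2)/4 = (1/2)*(1/4) = 1/8)
D = -41/120 (D = -(5 + 1/8)/(3*(0 + 5)) = -41/(24*5) = -1/3*41/40 = -41/120 ≈ -0.34167)
-132*D*(-184) = -132*(-41/120)*(-184) = (451/10)*(-184) = -41492/5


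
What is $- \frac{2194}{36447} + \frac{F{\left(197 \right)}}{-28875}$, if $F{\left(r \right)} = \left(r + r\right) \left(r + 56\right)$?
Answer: $- \frac{37337996}{10630375} \approx -3.5124$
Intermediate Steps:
$F{\left(r \right)} = 2 r \left(56 + r\right)$
$- \frac{2194}{36447} + \frac{F{\left(197 \right)}}{-28875} = - \frac{2194}{36447} + \frac{2 \cdot 197 \left(56 + 197\right)}{-28875} = \left(-2194\right) \frac{1}{36447} + 2 \cdot 197 \cdot 253 \left(- \frac{1}{28875}\right) = - \frac{2194}{36447} + 99682 \left(- \frac{1}{28875}\right) = - \frac{2194}{36447} - \frac{9062}{2625} = - \frac{37337996}{10630375}$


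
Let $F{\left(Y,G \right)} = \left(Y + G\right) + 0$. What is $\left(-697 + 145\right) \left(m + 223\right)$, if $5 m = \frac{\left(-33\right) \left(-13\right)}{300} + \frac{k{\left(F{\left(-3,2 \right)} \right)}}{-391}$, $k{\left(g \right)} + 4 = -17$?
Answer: $- \frac{261927078}{2125} \approx -1.2326 \cdot 10^{5}$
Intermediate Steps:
$F{\left(Y,G \right)} = G + Y$ ($F{\left(Y,G \right)} = \left(G + Y\right) + 0 = G + Y$)
$k{\left(g \right)} = -21$ ($k{\left(g \right)} = -4 - 17 = -21$)
$m = \frac{58013}{195500}$ ($m = \frac{\frac{\left(-33\right) \left(-13\right)}{300} - \frac{21}{-391}}{5} = \frac{429 \cdot \frac{1}{300} - - \frac{21}{391}}{5} = \frac{\frac{143}{100} + \frac{21}{391}}{5} = \frac{1}{5} \cdot \frac{58013}{39100} = \frac{58013}{195500} \approx 0.29674$)
$\left(-697 + 145\right) \left(m + 223\right) = \left(-697 + 145\right) \left(\frac{58013}{195500} + 223\right) = \left(-552\right) \frac{43654513}{195500} = - \frac{261927078}{2125}$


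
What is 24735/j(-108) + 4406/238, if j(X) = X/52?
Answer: -12735188/1071 ≈ -11891.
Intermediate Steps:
j(X) = X/52 (j(X) = X*(1/52) = X/52)
24735/j(-108) + 4406/238 = 24735/(((1/52)*(-108))) + 4406/238 = 24735/(-27/13) + 4406*(1/238) = 24735*(-13/27) + 2203/119 = -107185/9 + 2203/119 = -12735188/1071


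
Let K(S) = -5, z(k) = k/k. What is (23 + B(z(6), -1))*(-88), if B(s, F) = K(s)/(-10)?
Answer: -2068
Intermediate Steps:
z(k) = 1
B(s, F) = ½ (B(s, F) = -5/(-10) = -5*(-⅒) = ½)
(23 + B(z(6), -1))*(-88) = (23 + ½)*(-88) = (47/2)*(-88) = -2068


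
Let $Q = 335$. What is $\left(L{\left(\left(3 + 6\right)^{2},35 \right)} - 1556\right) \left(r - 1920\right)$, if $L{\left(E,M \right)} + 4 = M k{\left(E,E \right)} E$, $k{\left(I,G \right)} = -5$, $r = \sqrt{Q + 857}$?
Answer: $30211200 - 31470 \sqrt{298} \approx 2.9668 \cdot 10^{7}$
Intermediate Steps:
$r = 2 \sqrt{298}$ ($r = \sqrt{335 + 857} = \sqrt{1192} = 2 \sqrt{298} \approx 34.525$)
$L{\left(E,M \right)} = -4 - 5 E M$ ($L{\left(E,M \right)} = -4 + M \left(-5\right) E = -4 + - 5 M E = -4 - 5 E M$)
$\left(L{\left(\left(3 + 6\right)^{2},35 \right)} - 1556\right) \left(r - 1920\right) = \left(\left(-4 - 5 \left(3 + 6\right)^{2} \cdot 35\right) - 1556\right) \left(2 \sqrt{298} - 1920\right) = \left(\left(-4 - 5 \cdot 9^{2} \cdot 35\right) - 1556\right) \left(-1920 + 2 \sqrt{298}\right) = \left(\left(-4 - 405 \cdot 35\right) - 1556\right) \left(-1920 + 2 \sqrt{298}\right) = \left(\left(-4 - 14175\right) - 1556\right) \left(-1920 + 2 \sqrt{298}\right) = \left(-14179 - 1556\right) \left(-1920 + 2 \sqrt{298}\right) = - 15735 \left(-1920 + 2 \sqrt{298}\right) = 30211200 - 31470 \sqrt{298}$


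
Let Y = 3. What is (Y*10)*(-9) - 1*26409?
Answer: -26679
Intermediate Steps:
(Y*10)*(-9) - 1*26409 = (3*10)*(-9) - 1*26409 = 30*(-9) - 26409 = -270 - 26409 = -26679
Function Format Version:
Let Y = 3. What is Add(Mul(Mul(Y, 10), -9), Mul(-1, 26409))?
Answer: -26679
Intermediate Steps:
Add(Mul(Mul(Y, 10), -9), Mul(-1, 26409)) = Add(Mul(Mul(3, 10), -9), Mul(-1, 26409)) = Add(Mul(30, -9), -26409) = Add(-270, -26409) = -26679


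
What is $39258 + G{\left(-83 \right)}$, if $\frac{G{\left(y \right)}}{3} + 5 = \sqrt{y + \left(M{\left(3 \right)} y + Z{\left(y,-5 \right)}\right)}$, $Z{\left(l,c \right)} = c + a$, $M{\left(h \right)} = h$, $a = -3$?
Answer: $39243 + 6 i \sqrt{85} \approx 39243.0 + 55.317 i$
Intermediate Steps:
$Z{\left(l,c \right)} = -3 + c$ ($Z{\left(l,c \right)} = c - 3 = -3 + c$)
$G{\left(y \right)} = -15 + 3 \sqrt{-8 + 4 y}$ ($G{\left(y \right)} = -15 + 3 \sqrt{y + \left(3 y - 8\right)} = -15 + 3 \sqrt{y + \left(-8 + 3 y\right)} = -15 + 3 \sqrt{-8 + 4 y}$)
$39258 + G{\left(-83 \right)} = 39258 - \left(15 - 6 \sqrt{-2 - 83}\right) = 39258 - \left(15 - 6 \sqrt{-85}\right) = 39258 - \left(15 - 6 i \sqrt{85}\right) = 39243 + 6 i \sqrt{85}$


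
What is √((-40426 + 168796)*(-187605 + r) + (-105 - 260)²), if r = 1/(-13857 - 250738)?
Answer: I*√67441746004427413031/52919 ≈ 1.5519e+5*I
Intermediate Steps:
r = -1/264595 (r = 1/(-264595) = -1/264595 ≈ -3.7794e-6)
√((-40426 + 168796)*(-187605 + r) + (-105 - 260)²) = √((-40426 + 168796)*(-187605 - 1/264595) + (-105 - 260)²) = √(128370*(-49639344976/264595) + (-365)²) = √(-1274440542913824/52919 + 133225) = √(-1274433492780049/52919) = I*√67441746004427413031/52919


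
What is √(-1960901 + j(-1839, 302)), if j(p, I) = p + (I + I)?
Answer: 22*I*√4054 ≈ 1400.8*I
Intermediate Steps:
j(p, I) = p + 2*I
√(-1960901 + j(-1839, 302)) = √(-1960901 + (-1839 + 2*302)) = √(-1960901 + (-1839 + 604)) = √(-1960901 - 1235) = √(-1962136) = 22*I*√4054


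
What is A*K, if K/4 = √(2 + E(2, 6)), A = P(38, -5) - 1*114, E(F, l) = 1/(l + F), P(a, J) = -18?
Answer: -132*√34 ≈ -769.69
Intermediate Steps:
E(F, l) = 1/(F + l)
A = -132 (A = -18 - 1*114 = -18 - 114 = -132)
K = √34 (K = 4*√(2 + 1/(2 + 6)) = 4*√(2 + 1/8) = 4*√(2 + ⅛) = 4*√(17/8) = 4*(√34/4) = √34 ≈ 5.8309)
A*K = -132*√34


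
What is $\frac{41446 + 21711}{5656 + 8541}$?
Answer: $\frac{63157}{14197} \approx 4.4486$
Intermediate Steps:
$\frac{41446 + 21711}{5656 + 8541} = \frac{63157}{14197}$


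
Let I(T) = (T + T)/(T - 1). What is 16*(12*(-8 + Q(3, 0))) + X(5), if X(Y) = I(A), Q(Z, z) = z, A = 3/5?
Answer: -1539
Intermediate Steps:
A = ⅗ (A = 3*(⅕) = ⅗ ≈ 0.60000)
I(T) = 2*T/(-1 + T) (I(T) = (2*T)/(-1 + T) = 2*T/(-1 + T))
X(Y) = -3 (X(Y) = 2*(⅗)/(-1 + ⅗) = 2*(⅗)/(-⅖) = 2*(⅗)*(-5/2) = -3)
16*(12*(-8 + Q(3, 0))) + X(5) = 16*(12*(-8 + 0)) - 3 = 16*(12*(-8)) - 3 = 16*(-96) - 3 = -1536 - 3 = -1539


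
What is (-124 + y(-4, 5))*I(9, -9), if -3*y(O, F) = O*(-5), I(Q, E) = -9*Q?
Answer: 10584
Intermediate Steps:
y(O, F) = 5*O/3 (y(O, F) = -O*(-5)/3 = -(-5)*O/3 = 5*O/3)
(-124 + y(-4, 5))*I(9, -9) = (-124 + (5/3)*(-4))*(-9*9) = (-124 - 20/3)*(-81) = -392/3*(-81) = 10584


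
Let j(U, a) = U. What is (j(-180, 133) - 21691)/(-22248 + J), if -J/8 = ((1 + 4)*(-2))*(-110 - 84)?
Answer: 21871/37768 ≈ 0.57909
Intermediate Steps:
J = -15520 (J = -8*(1 + 4)*(-2)*(-110 - 84) = -8*5*(-2)*(-194) = -(-80)*(-194) = -8*1940 = -15520)
(j(-180, 133) - 21691)/(-22248 + J) = (-180 - 21691)/(-22248 - 15520) = -21871/(-37768) = -21871*(-1/37768) = 21871/37768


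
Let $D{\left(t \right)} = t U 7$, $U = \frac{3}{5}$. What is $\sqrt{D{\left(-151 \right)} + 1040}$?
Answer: $\frac{\sqrt{10145}}{5} \approx 20.144$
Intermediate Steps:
$U = \frac{3}{5}$ ($U = 3 \cdot \frac{1}{5} = \frac{3}{5} \approx 0.6$)
$D{\left(t \right)} = \frac{21 t}{5}$ ($D{\left(t \right)} = t \frac{3}{5} \cdot 7 = \frac{3 t}{5} \cdot 7 = \frac{21 t}{5}$)
$\sqrt{D{\left(-151 \right)} + 1040} = \sqrt{\frac{21}{5} \left(-151\right) + 1040} = \sqrt{- \frac{3171}{5} + 1040} = \sqrt{\frac{2029}{5}} = \frac{\sqrt{10145}}{5}$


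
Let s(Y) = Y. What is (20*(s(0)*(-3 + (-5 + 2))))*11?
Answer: 0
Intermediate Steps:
(20*(s(0)*(-3 + (-5 + 2))))*11 = (20*(0*(-3 + (-5 + 2))))*11 = (20*(0*(-3 - 3)))*11 = (20*(0*(-6)))*11 = (20*0)*11 = 0*11 = 0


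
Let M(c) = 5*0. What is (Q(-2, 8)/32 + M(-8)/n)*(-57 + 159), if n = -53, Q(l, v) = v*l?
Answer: -51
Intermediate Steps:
M(c) = 0
Q(l, v) = l*v
(Q(-2, 8)/32 + M(-8)/n)*(-57 + 159) = (-2*8/32 + 0/(-53))*(-57 + 159) = (-16*1/32 + 0*(-1/53))*102 = (-1/2 + 0)*102 = -1/2*102 = -51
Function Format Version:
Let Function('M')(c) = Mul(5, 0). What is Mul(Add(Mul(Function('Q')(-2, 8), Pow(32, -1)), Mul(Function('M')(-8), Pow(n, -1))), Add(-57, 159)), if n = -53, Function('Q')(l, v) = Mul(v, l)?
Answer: -51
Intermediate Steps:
Function('M')(c) = 0
Function('Q')(l, v) = Mul(l, v)
Mul(Add(Mul(Function('Q')(-2, 8), Pow(32, -1)), Mul(Function('M')(-8), Pow(n, -1))), Add(-57, 159)) = Mul(Add(Mul(Mul(-2, 8), Pow(32, -1)), Mul(0, Pow(-53, -1))), Add(-57, 159)) = Mul(Add(Mul(-16, Rational(1, 32)), Mul(0, Rational(-1, 53))), 102) = Mul(Add(Rational(-1, 2), 0), 102) = Mul(Rational(-1, 2), 102) = -51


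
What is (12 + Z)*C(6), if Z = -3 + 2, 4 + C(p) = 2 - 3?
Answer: -55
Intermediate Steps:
C(p) = -5 (C(p) = -4 + (2 - 3) = -4 - 1 = -5)
Z = -1
(12 + Z)*C(6) = (12 - 1)*(-5) = 11*(-5) = -55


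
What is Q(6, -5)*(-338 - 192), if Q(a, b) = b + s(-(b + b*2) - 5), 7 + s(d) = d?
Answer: 1060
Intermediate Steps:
s(d) = -7 + d
Q(a, b) = -12 - 2*b (Q(a, b) = b + (-7 + (-(b + b*2) - 5)) = b + (-7 + (-(b + 2*b) - 5)) = b + (-7 + (-3*b - 5)) = b + (-7 + (-5 - 3*b)) = b + (-12 - 3*b) = -12 - 2*b)
Q(6, -5)*(-338 - 192) = (-12 - 2*(-5))*(-338 - 192) = (-12 + 10)*(-530) = -2*(-530) = 1060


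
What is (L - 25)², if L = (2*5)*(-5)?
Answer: 5625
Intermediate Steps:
L = -50 (L = 10*(-5) = -50)
(L - 25)² = (-50 - 25)² = (-75)² = 5625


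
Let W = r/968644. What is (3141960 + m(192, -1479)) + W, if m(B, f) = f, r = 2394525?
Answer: 3042010472289/968644 ≈ 3.1405e+6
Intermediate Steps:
W = 2394525/968644 ≈ 2.4720
(3141960 + m(192, -1479)) + W = (3141960 - 1479) + 2394525/968644 = 3140481 + 2394525/968644 = 3042010472289/968644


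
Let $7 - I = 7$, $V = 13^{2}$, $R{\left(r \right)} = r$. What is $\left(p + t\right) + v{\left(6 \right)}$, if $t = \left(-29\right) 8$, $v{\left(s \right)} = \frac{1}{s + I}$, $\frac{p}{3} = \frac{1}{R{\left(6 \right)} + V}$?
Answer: $- \frac{243407}{1050} \approx -231.82$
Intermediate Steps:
$V = 169$
$I = 0$ ($I = 7 - 7 = 0$)
$p = \frac{3}{175}$ ($p = \frac{3}{6 + 169} = \frac{3}{175} \approx 0.017143$)
$v{\left(s \right)} = \frac{1}{s}$ ($v{\left(s \right)} = \frac{1}{s + 0} = \frac{1}{s}$)
$t = -232$
$\left(p + t\right) + v{\left(6 \right)} = \left(\frac{3}{175} - 232\right) + \frac{1}{6} = - \frac{40597}{175} + \frac{1}{6} = - \frac{243407}{1050}$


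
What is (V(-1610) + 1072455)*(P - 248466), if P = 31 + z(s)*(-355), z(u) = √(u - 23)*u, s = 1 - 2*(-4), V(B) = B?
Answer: -266035377575 - 3421349775*I*√14 ≈ -2.6604e+11 - 1.2802e+10*I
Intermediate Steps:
s = 9 (s = 1 + 8 = 9)
z(u) = u*√(-23 + u) (z(u) = √(-23 + u)*u = u*√(-23 + u))
P = 31 - 3195*I*√14 (P = 31 + (9*√(-23 + 9))*(-355) = 31 + (9*√(-14))*(-355) = 31 + (9*(I*√14))*(-355) = 31 + (9*I*√14)*(-355) = 31 - 3195*I*√14 ≈ 31.0 - 11955.0*I)
(V(-1610) + 1072455)*(P - 248466) = (-1610 + 1072455)*((31 - 3195*I*√14) - 248466) = 1070845*(-248435 - 3195*I*√14) = -266035377575 - 3421349775*I*√14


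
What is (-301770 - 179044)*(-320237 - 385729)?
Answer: 339438336324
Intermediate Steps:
(-301770 - 179044)*(-320237 - 385729) = -480814*(-705966) = 339438336324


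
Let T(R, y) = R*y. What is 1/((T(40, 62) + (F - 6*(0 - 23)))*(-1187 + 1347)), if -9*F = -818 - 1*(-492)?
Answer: 9/3822080 ≈ 2.3547e-6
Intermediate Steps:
F = 326/9 (F = -(-818 - 1*(-492))/9 = -(-818 + 492)/9 = -⅑*(-326) = 326/9 ≈ 36.222)
1/((T(40, 62) + (F - 6*(0 - 23)))*(-1187 + 1347)) = 1/((40*62 + (326/9 - 6*(0 - 23)))*(-1187 + 1347)) = 1/((2480 + (326/9 - 6*(-23)))*160) = 1/((2480 + (326/9 + 138))*160) = 1/((2480 + 1568/9)*160) = 1/((23888/9)*160) = 1/(3822080/9) = 9/3822080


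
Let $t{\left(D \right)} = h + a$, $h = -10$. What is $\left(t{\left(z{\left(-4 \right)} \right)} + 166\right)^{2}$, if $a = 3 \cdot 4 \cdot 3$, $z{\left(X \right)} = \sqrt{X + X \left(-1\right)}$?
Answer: $36864$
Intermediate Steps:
$z{\left(X \right)} = 0$ ($z{\left(X \right)} = \sqrt{X - X} = \sqrt{0} = 0$)
$a = 36$ ($a = 12 \cdot 3 = 36$)
$t{\left(D \right)} = 26$ ($t{\left(D \right)} = -10 + 36 = 26$)
$\left(t{\left(z{\left(-4 \right)} \right)} + 166\right)^{2} = \left(26 + 166\right)^{2} = 192^{2} = 36864$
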